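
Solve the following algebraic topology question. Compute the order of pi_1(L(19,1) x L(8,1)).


pi_1(X x Y) = pi_1(X) x pi_1(Y).
pi_1(L(19,1)) = Z/19, pi_1(L(8,1)) = Z/8.
|Z/19 x Z/8| = 19 * 8 = 152

152


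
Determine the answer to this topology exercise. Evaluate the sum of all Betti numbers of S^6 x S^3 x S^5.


Total Betti number is multiplicative under products.
Each S^d (d>=1) has total Betti number 2.
There are 3 sphere factors.
Total = 2^3 = 8

8


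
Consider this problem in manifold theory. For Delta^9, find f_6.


Delta^9 has 9+1 vertices. A 6-face is a choice of 6+1 vertices.
f_6 = C(9+1, 6+1) = C(10,7) = 120

120


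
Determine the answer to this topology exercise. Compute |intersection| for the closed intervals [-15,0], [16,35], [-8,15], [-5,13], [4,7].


Intersection = [max(a_i), min(b_i)] = [16, 0].
Since 16 > 0, the intersection is empty.
Length = 0

0


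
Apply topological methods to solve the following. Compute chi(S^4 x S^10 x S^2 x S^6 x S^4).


chi is multiplicative: chi(X x Y) = chi(X) chi(Y).
Each even-dim sphere has chi = 2. There are 5 factors.
chi = 2^5 = 32

32


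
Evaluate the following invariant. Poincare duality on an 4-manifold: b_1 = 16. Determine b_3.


Poincare duality for closed orientable n-manifolds: b_k = b_{n-k}.
Here n = 4, so b_3 = b_1 = 16

16


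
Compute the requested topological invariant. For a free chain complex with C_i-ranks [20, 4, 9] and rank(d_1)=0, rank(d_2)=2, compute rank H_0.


rank H_k = rank(ker d_k) - rank(im d_{k+1}).
rank(ker d_0) = rank(C_0) - rank(d_0) = 20 - 0 = 20.
rank(im d_{0+1}) = 0.
rank H_0 = 20 - 0 = 20

20


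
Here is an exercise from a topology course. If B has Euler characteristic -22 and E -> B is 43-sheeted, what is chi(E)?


For a finite covering: chi(E) = (number of sheets) * chi(B).
chi(E) = 43 * (-22) = -946

-946


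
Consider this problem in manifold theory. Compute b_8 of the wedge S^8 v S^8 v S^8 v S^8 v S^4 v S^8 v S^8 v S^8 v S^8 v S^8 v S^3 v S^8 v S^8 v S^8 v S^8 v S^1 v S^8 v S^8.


For a wedge of spheres, H_k (k>0) is free on one generator per sphere of dimension k.
Spheres of dimension 8: count = 15.
b_8 = 15

15


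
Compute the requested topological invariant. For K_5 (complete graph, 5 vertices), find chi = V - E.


K_5: V = 5, E = C(5,2) = 10.
chi = V - E = 5 - 10 = -5

-5


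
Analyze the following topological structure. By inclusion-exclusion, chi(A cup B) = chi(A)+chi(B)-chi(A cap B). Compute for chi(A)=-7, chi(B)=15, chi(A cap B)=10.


chi(A cup B) = chi(A) + chi(B) - chi(A cap B)
= -7 + (15) - (10)
= -2

-2


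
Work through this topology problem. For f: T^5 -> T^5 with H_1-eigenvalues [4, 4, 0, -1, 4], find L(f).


For a torus self-map: L(f) = det(I - A) where A acts on H_1.
L(f) = (1-4) * (1-4) * (1-0) * (1--1) * (1-4) = -3 * -3 * 1 * 2 * -3 = -54

-54


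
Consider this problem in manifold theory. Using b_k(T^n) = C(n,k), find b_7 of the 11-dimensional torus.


By the Kunneth formula, b_k(T^n) = C(n,k).
b_7(T^11) = C(11,7).
C(11,7) = 11!/(7!*4!) = 330

330


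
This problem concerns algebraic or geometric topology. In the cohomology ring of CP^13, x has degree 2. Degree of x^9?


|x| = 2 in H^*(CP^n).
|x^9| = 9 * |x| = 9 * 2 = 18

18


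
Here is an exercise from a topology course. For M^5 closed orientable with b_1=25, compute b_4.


Poincare duality for closed orientable n-manifolds: b_k = b_{n-k}.
Here n = 5, so b_4 = b_1 = 25

25


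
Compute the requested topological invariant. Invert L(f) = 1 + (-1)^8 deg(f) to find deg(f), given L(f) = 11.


L(f) = 1 + (-1)^8 deg(f) on S^8.
11 = 1 + (-1)^8 * deg(f)
(-1)^8 * deg(f) = 10
deg(f) = 10

10


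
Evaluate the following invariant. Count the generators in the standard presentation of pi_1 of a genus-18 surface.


Standard presentation: pi_1(Sigma_g) = <a_1,b_1,...,a_g,b_g | [a_1,b_1]...[a_g,b_g] = 1>.
Number of generators = 2g = 2*18 = 36

36


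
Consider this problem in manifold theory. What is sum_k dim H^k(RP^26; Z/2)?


H^k(RP^26; Z/2) = Z/2 for each 0 <= k <= 26.
Total dimension = 26 + 1 = 27

27


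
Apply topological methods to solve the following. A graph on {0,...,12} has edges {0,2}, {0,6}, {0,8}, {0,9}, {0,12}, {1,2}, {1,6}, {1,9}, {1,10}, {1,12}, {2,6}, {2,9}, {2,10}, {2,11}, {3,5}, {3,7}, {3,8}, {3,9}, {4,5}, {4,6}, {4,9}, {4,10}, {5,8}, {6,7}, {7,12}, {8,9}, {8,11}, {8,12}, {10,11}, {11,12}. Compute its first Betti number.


b_1 = E - V + (number of components).
E = 30, V = 13, components = 1.
b_1 = 30 - 13 + 1 = 18

18


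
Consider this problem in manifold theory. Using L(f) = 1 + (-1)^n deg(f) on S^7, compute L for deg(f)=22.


On S^7: L(f) = tr(f_0*) + (-1)^7 tr(f_7*) = 1 + (-1)^7 * deg(f).
L(f) = 1 + (-1)^7 * 22 = 1 + -22 = -21

-21


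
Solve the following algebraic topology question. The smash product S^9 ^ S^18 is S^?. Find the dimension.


S^m ^ S^n = S^{m+n}.
k = 9 + 18 = 27

27


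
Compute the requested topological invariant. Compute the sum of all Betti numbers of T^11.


b_k(T^11) = C(11,k), so the sum over k is sum_k C(11,k) = 2^11.
Total = 2^11 = 2048

2048


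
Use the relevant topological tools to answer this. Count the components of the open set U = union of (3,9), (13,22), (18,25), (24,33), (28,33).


Sort and merge overlapping open intervals.
Merged: (3,9), (13,33).
Number of components = 2

2


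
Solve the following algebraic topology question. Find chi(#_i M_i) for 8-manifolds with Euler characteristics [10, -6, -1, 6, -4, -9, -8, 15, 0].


For n-manifolds: chi(A#B) = chi(A) + chi(B) - chi(S^8).
chi(S^8) = 1 + (-1)^8 = 2.
chi(#) = (sum chi_i) - (9-1)*chi(S^8) = 3 - 8*2 = -13

-13


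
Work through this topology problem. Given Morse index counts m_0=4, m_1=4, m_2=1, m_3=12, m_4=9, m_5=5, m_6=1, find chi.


Morse theory: chi(M) = sum_k (-1)^k m_k where m_k = #(index-k critical points).
= (4) + (-4) + (1) + (-12) + (9) + (-5) + (1) = -6

-6


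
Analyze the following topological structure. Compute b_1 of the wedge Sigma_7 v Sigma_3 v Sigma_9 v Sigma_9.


For a wedge X v Y: reduced H_k(X v Y) = H_k(X) + H_k(Y).
Each Sigma_g contributes b_1 = 2g.
b_1 = 14 + 6 + 18 + 18 = 56

56


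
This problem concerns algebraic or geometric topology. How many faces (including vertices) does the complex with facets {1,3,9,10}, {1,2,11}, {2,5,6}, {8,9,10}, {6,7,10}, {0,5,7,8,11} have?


Each maximal simplex on m vertices has 2^m - 1 nonempty faces.
Take the union (dedupe shared faces).
Total distinct faces = 63

63


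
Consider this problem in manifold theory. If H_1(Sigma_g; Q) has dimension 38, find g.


For a closed orientable surface: b_1 = 2g.
38 = 2g
g = 38 / 2 = 19

19


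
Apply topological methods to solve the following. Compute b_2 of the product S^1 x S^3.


Each S^d has Poincare polynomial 1 + t^d.
The product S^1 x S^3 has Poincare polynomial prod(1+t^d_i).
Expanding: b_0=1, b_1=1, b_3=1, b_4=1.
b_2 = 0

0


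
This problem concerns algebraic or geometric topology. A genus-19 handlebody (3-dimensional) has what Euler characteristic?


A genus-g handlebody deformation retracts to a wedge of g circles.
chi(vee_g S^1) = 1 - g.
chi(H_19) = 1 - 19 = -18

-18


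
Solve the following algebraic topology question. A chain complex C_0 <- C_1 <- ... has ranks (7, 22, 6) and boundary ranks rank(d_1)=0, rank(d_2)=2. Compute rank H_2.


rank H_k = rank(ker d_k) - rank(im d_{k+1}).
rank(ker d_2) = rank(C_2) - rank(d_2) = 6 - 2 = 4.
rank(im d_{2+1}) = 0.
rank H_2 = 4 - 0 = 4

4


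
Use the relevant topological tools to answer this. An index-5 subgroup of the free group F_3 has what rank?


Nielsen-Schreier: an index-n subgroup of F_r is free of rank 1 + n(r-1).
Equivalently: chi(cover) = n*chi(base); chi(vee_r S^1) = 1 - 3 = -2.
chi(E) = 5*(-2) = -10; rank = 1 - chi(E) = 1 - (-10) = 11.
rank = 1 + 5*(3-1) = 1 + 10 = 11

11


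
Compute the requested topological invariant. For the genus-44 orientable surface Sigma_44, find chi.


For a closed orientable surface of genus g: chi = 2 - 2g.
Here g = 44.
chi = 2 - 2*44 = 2 - 88 = -86

-86


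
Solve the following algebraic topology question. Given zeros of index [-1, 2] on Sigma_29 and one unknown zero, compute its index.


Poincare-Hopf: sum of indices = chi(M).
chi(Sigma_29) = 2 - 2*29 = -56.
Sum of known indices = 1.
x = chi - (sum known) = -56 - (1) = -57

-57


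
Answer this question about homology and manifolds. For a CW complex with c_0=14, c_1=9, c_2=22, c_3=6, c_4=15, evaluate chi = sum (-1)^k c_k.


chi = sum_k (-1)^k c_k.
= (-1)^0*14 + (-1)^1*9 + (-1)^2*22 + (-1)^3*6 + (-1)^4*15
= (14) + (-9) + (22) + (-6) + (15)
= 36

36


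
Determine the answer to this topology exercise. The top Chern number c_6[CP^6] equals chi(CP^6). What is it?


For any closed oriented manifold, <e(TM),[M]> = chi(M).
chi(CP^6) = 6+1 = 7

7


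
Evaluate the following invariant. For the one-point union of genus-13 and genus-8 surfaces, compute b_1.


For a wedge: H_1(A v B) = H_1(A) + H_1(B).
b_1(Sigma_13) = 26, b_1(Sigma_8) = 16.
b_1 = 26 + 16 = 42

42


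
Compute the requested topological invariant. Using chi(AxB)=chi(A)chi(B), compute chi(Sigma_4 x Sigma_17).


chi(Sigma_4) = 2 - 2*4 = -6
chi(Sigma_17) = 2 - 2*17 = -32
chi(product) = (-6) * (-32) = 192

192


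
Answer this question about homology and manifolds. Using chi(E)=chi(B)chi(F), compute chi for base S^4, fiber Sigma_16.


chi(S^4) = 2 (n even), chi(Sigma_16) = 2 - 2*16 = -30.
chi(E) = 2 * (-30) = -60

-60


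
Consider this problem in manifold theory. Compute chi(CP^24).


CP^24 has one cell in each even dimension 0, 2, ..., 2*24 (24+1 cells total).
All cells are even-dimensional, so chi = number of cells.
chi = 24 + 1 = 25

25


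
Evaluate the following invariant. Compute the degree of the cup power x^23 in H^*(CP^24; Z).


|x| = 2 in H^*(CP^n).
|x^23| = 23 * |x| = 23 * 2 = 46

46


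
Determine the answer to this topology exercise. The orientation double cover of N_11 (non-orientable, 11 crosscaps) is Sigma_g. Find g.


chi(N_11) = 2 - 11 = -9.
Double cover: chi(Sigma_g) = 2 * chi(N_11) = 2*(-9) = -18.
2 - 2g = -18, so g = (2 - (-18))/2 = 20/2 = 10

10


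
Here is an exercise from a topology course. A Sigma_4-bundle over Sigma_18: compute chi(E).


For a fiber bundle F -> E -> B (with CW structure): chi(E) = chi(B) * chi(F).
chi(Sigma_18) = -34, chi(Sigma_4) = -6.
chi(E) = (-34) * (-6) = 204

204


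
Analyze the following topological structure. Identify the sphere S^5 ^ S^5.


S^m ^ S^n = S^{m+n}.
k = 5 + 5 = 10

10


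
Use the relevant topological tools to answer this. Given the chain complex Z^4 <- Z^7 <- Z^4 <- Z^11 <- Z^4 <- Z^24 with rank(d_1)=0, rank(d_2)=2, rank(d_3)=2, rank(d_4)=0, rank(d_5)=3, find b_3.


rank H_k = rank(ker d_k) - rank(im d_{k+1}).
rank(ker d_3) = rank(C_3) - rank(d_3) = 11 - 2 = 9.
rank(im d_{3+1}) = 0.
rank H_3 = 9 - 0 = 9

9


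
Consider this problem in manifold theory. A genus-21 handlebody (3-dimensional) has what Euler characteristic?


A genus-g handlebody deformation retracts to a wedge of g circles.
chi(vee_g S^1) = 1 - g.
chi(H_21) = 1 - 21 = -20

-20


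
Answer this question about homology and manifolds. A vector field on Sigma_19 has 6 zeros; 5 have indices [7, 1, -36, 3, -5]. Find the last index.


Poincare-Hopf: sum of indices = chi(M).
chi(Sigma_19) = 2 - 2*19 = -36.
Sum of known indices = -30.
x = chi - (sum known) = -36 - (-30) = -6

-6


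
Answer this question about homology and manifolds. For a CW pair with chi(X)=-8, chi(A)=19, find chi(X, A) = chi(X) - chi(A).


Relative Euler characteristic: chi(X, A) = chi(X) - chi(A).
= -8 - (19) = -27

-27


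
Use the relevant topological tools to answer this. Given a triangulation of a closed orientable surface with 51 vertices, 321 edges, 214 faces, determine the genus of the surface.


chi = V - E + F = 51 - 321 + 214 = -56
For orientable closed surface: chi = 2 - 2g, so g = (2 - chi)/2.
g = (2 - (-56)) / 2 = 58 / 2 = 29

29


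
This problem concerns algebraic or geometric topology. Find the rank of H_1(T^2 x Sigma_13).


pi_1(A x B) = pi_1(A) x pi_1(B); rank of abelianization = b_1.
b_1(T^2) = 2, b_1(Sigma_13) = 2*13 = 26.
b_1(product) = 2 + 26 = 28

28


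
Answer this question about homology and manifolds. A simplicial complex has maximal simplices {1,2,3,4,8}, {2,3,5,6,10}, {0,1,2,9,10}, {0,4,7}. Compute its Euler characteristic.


Enumerate all faces; f-vector: f_0=11, f_1=30, f_2=31, f_3=15, f_4=3.
chi = sum (-1)^k f_k = 0

0


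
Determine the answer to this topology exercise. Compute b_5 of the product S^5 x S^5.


Each S^d has Poincare polynomial 1 + t^d.
The product S^5 x S^5 has Poincare polynomial prod(1+t^d_i).
Expanding: b_0=1, b_5=2, b_10=1.
b_5 = 2

2


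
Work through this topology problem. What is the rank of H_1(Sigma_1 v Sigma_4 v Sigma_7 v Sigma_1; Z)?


For a wedge X v Y: reduced H_k(X v Y) = H_k(X) + H_k(Y).
Each Sigma_g contributes b_1 = 2g.
b_1 = 2 + 8 + 14 + 2 = 26

26


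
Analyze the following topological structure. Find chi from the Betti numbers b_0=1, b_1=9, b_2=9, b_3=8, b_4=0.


chi = sum_k (-1)^k b_k.
= (1) + (-9) + (9) + (-8) + (0)
= -7

-7


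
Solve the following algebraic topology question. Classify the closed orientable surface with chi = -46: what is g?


chi = 2 - 2g for closed orientable surfaces.
-46 = 2 - 2g
2g = 2 - (-46) = 48
g = 24

24


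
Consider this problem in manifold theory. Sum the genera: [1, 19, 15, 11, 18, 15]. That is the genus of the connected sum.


Genus is additive under connected sum of orientable surfaces.
g = 1 + 19 + 15 + 11 + 18 + 15 = 79

79


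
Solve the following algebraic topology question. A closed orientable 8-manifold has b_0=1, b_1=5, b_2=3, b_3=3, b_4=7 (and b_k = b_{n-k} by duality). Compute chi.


By Poincare duality b_k = b_{8-k}, so full Betti numbers: b_0=1, b_1=5, b_2=3, b_3=3, b_4=7, b_5=3, b_6=3, b_7=5, b_8=1.
chi = sum (-1)^k b_k = -1

-1


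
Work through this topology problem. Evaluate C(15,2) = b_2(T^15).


By the Kunneth formula, b_k(T^n) = C(n,k).
b_2(T^15) = C(15,2).
C(15,2) = 15!/(2!*13!) = 105

105


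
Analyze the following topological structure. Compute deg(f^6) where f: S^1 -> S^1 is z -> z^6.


deg(f) = 6. Degree is multiplicative: deg(f^6) = (deg f)^6.
deg(f^6) = (6)^6 = 46656

46656


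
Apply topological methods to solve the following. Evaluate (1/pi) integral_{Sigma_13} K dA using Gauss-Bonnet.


Gauss-Bonnet: integral K dA = 2*pi*chi(M).
chi(Sigma_13) = 2 - 2*13 = -24.
(integral K dA)/pi = 2*chi = 2*(-24) = -48

-48


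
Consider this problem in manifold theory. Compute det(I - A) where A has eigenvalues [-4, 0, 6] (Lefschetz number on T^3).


For a torus self-map: L(f) = det(I - A) where A acts on H_1.
L(f) = (1--4) * (1-0) * (1-6) = 5 * 1 * -5 = -25

-25


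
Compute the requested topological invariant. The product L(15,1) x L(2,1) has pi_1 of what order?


pi_1(X x Y) = pi_1(X) x pi_1(Y).
pi_1(L(15,1)) = Z/15, pi_1(L(2,1)) = Z/2.
|Z/15 x Z/2| = 15 * 2 = 30

30


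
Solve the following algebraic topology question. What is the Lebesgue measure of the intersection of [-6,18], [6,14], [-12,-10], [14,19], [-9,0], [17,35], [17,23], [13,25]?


Intersection = [max(a_i), min(b_i)] = [17, -10].
Since 17 > -10, the intersection is empty.
Length = 0

0


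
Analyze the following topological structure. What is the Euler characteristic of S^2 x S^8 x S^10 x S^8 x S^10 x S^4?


chi is multiplicative: chi(X x Y) = chi(X) chi(Y).
Each even-dim sphere has chi = 2. There are 6 factors.
chi = 2^6 = 64

64


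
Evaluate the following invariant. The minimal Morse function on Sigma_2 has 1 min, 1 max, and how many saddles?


A perfect Morse function has m_k = b_k.
For Sigma_2: b_0=1, b_1=2g=4, b_2=1.
Saddles m_1 = 2g = 4

4


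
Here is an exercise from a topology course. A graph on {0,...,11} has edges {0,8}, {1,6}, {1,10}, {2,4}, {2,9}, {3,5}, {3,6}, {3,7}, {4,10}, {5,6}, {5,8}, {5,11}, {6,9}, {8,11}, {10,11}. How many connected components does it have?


Run DFS/union-find over 12 vertices.
V = 12, E = 15.
Number of components = 1

1


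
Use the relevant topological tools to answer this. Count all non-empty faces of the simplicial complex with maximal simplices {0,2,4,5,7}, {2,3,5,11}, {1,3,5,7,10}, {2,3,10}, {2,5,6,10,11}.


Each maximal simplex on m vertices has 2^m - 1 nonempty faces.
Take the union (dedupe shared faces).
Total distinct faces = 92

92


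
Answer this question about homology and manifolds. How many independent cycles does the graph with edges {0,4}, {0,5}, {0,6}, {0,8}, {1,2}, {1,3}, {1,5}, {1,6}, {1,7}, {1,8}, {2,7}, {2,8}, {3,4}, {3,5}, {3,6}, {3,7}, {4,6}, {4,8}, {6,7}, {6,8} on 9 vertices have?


b_1 = E - V + (number of components).
E = 20, V = 9, components = 1.
b_1 = 20 - 9 + 1 = 12

12


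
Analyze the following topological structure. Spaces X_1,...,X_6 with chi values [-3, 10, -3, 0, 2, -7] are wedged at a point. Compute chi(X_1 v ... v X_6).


chi(A v B) = chi(A) + chi(B) - 1 (one point identified).
For 6 spaces: chi = (sum chi_i) - (6 - 1).
sum = -1; chi = -1 - 5 = -6

-6


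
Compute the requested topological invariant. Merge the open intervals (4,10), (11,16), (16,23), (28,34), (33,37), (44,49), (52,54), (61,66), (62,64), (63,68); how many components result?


Sort and merge overlapping open intervals.
Merged: (4,10), (11,16), (16,23), (28,37), (44,49), (52,54), (61,68).
Number of components = 7

7


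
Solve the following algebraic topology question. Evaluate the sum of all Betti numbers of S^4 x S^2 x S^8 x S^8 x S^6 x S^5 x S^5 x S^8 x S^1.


Total Betti number is multiplicative under products.
Each S^d (d>=1) has total Betti number 2.
There are 9 sphere factors.
Total = 2^9 = 512

512


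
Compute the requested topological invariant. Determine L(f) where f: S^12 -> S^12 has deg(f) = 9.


On S^12: L(f) = tr(f_0*) + (-1)^12 tr(f_12*) = 1 + (-1)^12 * deg(f).
L(f) = 1 + (-1)^12 * 9 = 1 + 9 = 10

10


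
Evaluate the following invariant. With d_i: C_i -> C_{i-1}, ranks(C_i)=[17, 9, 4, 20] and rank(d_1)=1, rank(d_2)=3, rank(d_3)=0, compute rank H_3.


rank H_k = rank(ker d_k) - rank(im d_{k+1}).
rank(ker d_3) = rank(C_3) - rank(d_3) = 20 - 0 = 20.
rank(im d_{3+1}) = 0.
rank H_3 = 20 - 0 = 20

20


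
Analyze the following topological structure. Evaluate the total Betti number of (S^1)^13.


b_k(T^13) = C(13,k), so the sum over k is sum_k C(13,k) = 2^13.
Total = 2^13 = 8192

8192


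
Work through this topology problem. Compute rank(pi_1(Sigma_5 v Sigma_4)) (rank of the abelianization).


For a wedge: H_1(A v B) = H_1(A) + H_1(B).
b_1(Sigma_5) = 10, b_1(Sigma_4) = 8.
b_1 = 10 + 8 = 18

18


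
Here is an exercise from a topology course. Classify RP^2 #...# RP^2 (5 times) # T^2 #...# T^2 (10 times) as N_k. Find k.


Since a >= 1, the sum is non-orientable; each T^2 can be replaced by RP^2 # RP^2 (since T^2#RP^2 = 3RP^2).
Total crosscaps k = 5 + 2*10 = 25.
Check via chi: chi = 5*1 + 10*0 - (5+10-1)*2 = -23 = 2 - k = -23. Consistent.

25


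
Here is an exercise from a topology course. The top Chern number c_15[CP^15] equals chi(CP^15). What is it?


For any closed oriented manifold, <e(TM),[M]> = chi(M).
chi(CP^15) = 15+1 = 16

16


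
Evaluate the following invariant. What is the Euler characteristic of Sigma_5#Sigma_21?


chi(Sigma_5) = 2 - 2*5 = -8
chi(Sigma_21) = 2 - 2*21 = -40
For surfaces: chi(A#B) = chi(A) + chi(B) - 2.
chi = -8 + -40 - 2 = -50

-50


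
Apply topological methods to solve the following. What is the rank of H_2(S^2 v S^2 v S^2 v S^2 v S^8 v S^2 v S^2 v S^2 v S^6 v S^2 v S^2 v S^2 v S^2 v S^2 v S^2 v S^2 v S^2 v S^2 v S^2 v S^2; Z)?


For a wedge of spheres, H_k (k>0) is free on one generator per sphere of dimension k.
Spheres of dimension 2: count = 18.
b_2 = 18

18


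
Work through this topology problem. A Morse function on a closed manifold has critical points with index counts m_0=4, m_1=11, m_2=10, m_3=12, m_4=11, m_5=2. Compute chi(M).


Morse theory: chi(M) = sum_k (-1)^k m_k where m_k = #(index-k critical points).
= (4) + (-11) + (10) + (-12) + (11) + (-2) = 0

0


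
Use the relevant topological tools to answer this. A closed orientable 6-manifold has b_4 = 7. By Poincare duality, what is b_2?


Poincare duality for closed orientable n-manifolds: b_k = b_{n-k}.
Here n = 6, so b_2 = b_4 = 7

7


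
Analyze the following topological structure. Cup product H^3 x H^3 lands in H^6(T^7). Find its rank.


Cup product: H^p x H^q -> H^{p+q}; here p+q = 3+3 = 6.
rank H^k(T^n) = C(n,k).
C(7,6) = 7

7


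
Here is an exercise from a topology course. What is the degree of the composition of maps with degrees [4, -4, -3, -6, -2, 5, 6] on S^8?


Degree is multiplicative: deg(composition) = product of degrees.
= (4) * (-4) * (-3) * (-6) * (-2) * (5) * (6) = 17280

17280


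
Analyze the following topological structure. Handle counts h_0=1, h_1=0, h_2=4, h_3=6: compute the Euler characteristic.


Handles of index k contribute (-1)^k to chi (same as CW cells).
chi = (1) + (0) + (4) + (-6) = -1

-1


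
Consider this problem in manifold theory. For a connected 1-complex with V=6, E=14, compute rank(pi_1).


For a connected graph: rank(pi_1) = b_1 = E - V + 1 = 1 - chi.
chi = V - E = 6 - 14 = -8.
rank = 1 - (-8) = 14 - 6 + 1 = 9

9


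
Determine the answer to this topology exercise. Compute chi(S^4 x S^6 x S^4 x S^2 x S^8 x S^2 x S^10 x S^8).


chi is multiplicative: chi(X x Y) = chi(X) chi(Y).
Each even-dim sphere has chi = 2. There are 8 factors.
chi = 2^8 = 256

256


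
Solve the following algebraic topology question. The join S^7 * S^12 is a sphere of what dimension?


Join of spheres: S^m * S^n = S^{m+n+1}.
dim = 7 + 12 + 1 = 20

20


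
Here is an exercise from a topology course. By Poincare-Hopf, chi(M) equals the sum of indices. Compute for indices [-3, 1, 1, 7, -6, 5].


Poincare-Hopf: chi(M) = sum of indices of zeros.
chi = (-3) + (1) + (1) + (7) + (-6) + (5) = 5

5


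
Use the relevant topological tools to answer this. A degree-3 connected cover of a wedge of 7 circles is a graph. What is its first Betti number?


Nielsen-Schreier: an index-n subgroup of F_r is free of rank 1 + n(r-1).
Equivalently: chi(cover) = n*chi(base); chi(vee_r S^1) = 1 - 7 = -6.
chi(E) = 3*(-6) = -18; rank = 1 - chi(E) = 1 - (-18) = 19.
rank = 1 + 3*(7-1) = 1 + 18 = 19

19


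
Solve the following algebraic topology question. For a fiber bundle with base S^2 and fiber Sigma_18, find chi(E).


chi(S^2) = 2 (n even), chi(Sigma_18) = 2 - 2*18 = -34.
chi(E) = 2 * (-34) = -68

-68


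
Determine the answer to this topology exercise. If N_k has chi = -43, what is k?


chi = 2 - k for closed non-orientable surfaces with k crosscaps.
-43 = 2 - k
k = 2 - (-43) = 45

45


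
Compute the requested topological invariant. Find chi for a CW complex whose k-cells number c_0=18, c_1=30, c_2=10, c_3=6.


chi = sum_k (-1)^k c_k.
= (-1)^0*18 + (-1)^1*30 + (-1)^2*10 + (-1)^3*6
= (18) + (-30) + (10) + (-6)
= -8

-8


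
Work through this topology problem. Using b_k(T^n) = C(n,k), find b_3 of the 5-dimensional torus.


By the Kunneth formula, b_k(T^n) = C(n,k).
b_3(T^5) = C(5,3).
C(5,3) = 5!/(3!*2!) = 10

10


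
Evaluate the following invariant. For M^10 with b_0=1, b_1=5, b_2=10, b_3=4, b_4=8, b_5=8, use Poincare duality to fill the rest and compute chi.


By Poincare duality b_k = b_{10-k}, so full Betti numbers: b_0=1, b_1=5, b_2=10, b_3=4, b_4=8, b_5=8, b_6=8, b_7=4, b_8=10, b_9=5, b_10=1.
chi = sum (-1)^k b_k = 12

12


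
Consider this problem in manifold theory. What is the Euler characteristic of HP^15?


HP^15 has one cell in each dimension 0, 4, ..., 4*15 (15+1 cells, all even-dim).
chi = 15 + 1 = 16

16


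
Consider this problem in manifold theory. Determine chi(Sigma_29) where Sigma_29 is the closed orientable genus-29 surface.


For a closed orientable surface of genus g: chi = 2 - 2g.
Here g = 29.
chi = 2 - 2*29 = 2 - 58 = -56

-56


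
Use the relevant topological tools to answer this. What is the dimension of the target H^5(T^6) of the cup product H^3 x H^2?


Cup product: H^p x H^q -> H^{p+q}; here p+q = 3+2 = 5.
rank H^k(T^n) = C(n,k).
C(6,5) = 6

6


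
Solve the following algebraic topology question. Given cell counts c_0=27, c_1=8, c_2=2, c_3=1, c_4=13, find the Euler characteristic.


chi = sum_k (-1)^k c_k.
= (-1)^0*27 + (-1)^1*8 + (-1)^2*2 + (-1)^3*1 + (-1)^4*13
= (27) + (-8) + (2) + (-1) + (13)
= 33

33


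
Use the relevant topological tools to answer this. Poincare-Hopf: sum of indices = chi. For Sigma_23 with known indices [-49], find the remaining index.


Poincare-Hopf: sum of indices = chi(M).
chi(Sigma_23) = 2 - 2*23 = -44.
Sum of known indices = -49.
x = chi - (sum known) = -44 - (-49) = 5

5


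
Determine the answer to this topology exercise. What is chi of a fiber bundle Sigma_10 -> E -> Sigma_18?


For a fiber bundle F -> E -> B (with CW structure): chi(E) = chi(B) * chi(F).
chi(Sigma_18) = -34, chi(Sigma_10) = -18.
chi(E) = (-34) * (-18) = 612

612


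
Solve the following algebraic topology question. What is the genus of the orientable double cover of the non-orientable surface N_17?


chi(N_17) = 2 - 17 = -15.
Double cover: chi(Sigma_g) = 2 * chi(N_17) = 2*(-15) = -30.
2 - 2g = -30, so g = (2 - (-30))/2 = 32/2 = 16

16


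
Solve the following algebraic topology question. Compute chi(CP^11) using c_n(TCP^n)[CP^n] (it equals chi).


For any closed oriented manifold, <e(TM),[M]> = chi(M).
chi(CP^11) = 11+1 = 12

12


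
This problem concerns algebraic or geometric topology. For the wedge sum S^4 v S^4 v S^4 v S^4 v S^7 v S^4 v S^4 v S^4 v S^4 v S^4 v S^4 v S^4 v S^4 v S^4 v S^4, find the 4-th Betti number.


For a wedge of spheres, H_k (k>0) is free on one generator per sphere of dimension k.
Spheres of dimension 4: count = 14.
b_4 = 14

14


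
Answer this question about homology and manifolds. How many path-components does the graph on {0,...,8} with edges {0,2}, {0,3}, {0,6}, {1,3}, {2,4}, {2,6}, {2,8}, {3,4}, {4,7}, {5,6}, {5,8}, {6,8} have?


Run DFS/union-find over 9 vertices.
V = 9, E = 12.
Number of components = 1

1


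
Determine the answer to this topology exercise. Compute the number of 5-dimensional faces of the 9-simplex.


Delta^9 has 9+1 vertices. A 5-face is a choice of 5+1 vertices.
f_5 = C(9+1, 5+1) = C(10,6) = 210

210


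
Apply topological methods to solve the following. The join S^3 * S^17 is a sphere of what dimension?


Join of spheres: S^m * S^n = S^{m+n+1}.
dim = 3 + 17 + 1 = 21

21


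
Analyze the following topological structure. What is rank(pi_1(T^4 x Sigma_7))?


pi_1(A x B) = pi_1(A) x pi_1(B); rank of abelianization = b_1.
b_1(T^4) = 4, b_1(Sigma_7) = 2*7 = 14.
b_1(product) = 4 + 14 = 18

18


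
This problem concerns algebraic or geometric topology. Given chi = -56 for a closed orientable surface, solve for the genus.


chi = 2 - 2g for closed orientable surfaces.
-56 = 2 - 2g
2g = 2 - (-56) = 58
g = 29

29


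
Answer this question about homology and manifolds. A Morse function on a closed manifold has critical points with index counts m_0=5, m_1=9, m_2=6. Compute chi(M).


Morse theory: chi(M) = sum_k (-1)^k m_k where m_k = #(index-k critical points).
= (5) + (-9) + (6) = 2

2


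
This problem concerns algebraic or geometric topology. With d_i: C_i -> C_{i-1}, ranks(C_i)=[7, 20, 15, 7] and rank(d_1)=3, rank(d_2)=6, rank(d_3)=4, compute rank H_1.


rank H_k = rank(ker d_k) - rank(im d_{k+1}).
rank(ker d_1) = rank(C_1) - rank(d_1) = 20 - 3 = 17.
rank(im d_{1+1}) = 6.
rank H_1 = 17 - 6 = 11

11


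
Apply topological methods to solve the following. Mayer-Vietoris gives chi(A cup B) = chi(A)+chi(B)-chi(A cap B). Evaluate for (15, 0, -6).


chi(A cup B) = chi(A) + chi(B) - chi(A cap B)
= 15 + (0) - (-6)
= 21

21


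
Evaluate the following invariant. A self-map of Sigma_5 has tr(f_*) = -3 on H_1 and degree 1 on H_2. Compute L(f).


L(f) = tr(f_0*) - tr(f_1*) + tr(f_2*).
= 1 - (-3) + (1)
= 5

5


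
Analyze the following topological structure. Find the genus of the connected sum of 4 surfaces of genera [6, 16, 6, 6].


Genus is additive under connected sum of orientable surfaces.
g = 6 + 16 + 6 + 6 = 34

34


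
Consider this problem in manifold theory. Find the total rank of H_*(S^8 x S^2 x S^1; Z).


Total Betti number is multiplicative under products.
Each S^d (d>=1) has total Betti number 2.
There are 3 sphere factors.
Total = 2^3 = 8

8


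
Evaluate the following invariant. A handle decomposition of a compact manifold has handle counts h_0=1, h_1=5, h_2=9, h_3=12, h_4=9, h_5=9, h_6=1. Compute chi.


Handles of index k contribute (-1)^k to chi (same as CW cells).
chi = (1) + (-5) + (9) + (-12) + (9) + (-9) + (1) = -6

-6


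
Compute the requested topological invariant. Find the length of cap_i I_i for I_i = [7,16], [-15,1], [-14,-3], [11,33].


Intersection = [max(a_i), min(b_i)] = [11, -3].
Since 11 > -3, the intersection is empty.
Length = 0

0


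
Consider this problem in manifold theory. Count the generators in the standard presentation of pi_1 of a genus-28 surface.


Standard presentation: pi_1(Sigma_g) = <a_1,b_1,...,a_g,b_g | [a_1,b_1]...[a_g,b_g] = 1>.
Number of generators = 2g = 2*28 = 56

56


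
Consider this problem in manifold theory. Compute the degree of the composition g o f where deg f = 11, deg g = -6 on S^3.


Degree is multiplicative under composition: deg(g o f) = deg(g) * deg(f).
= -6 * 11 = -66

-66


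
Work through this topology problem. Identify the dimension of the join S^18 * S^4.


Join of spheres: S^m * S^n = S^{m+n+1}.
dim = 18 + 4 + 1 = 23

23


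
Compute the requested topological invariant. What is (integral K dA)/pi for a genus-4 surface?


Gauss-Bonnet: integral K dA = 2*pi*chi(M).
chi(Sigma_4) = 2 - 2*4 = -6.
(integral K dA)/pi = 2*chi = 2*(-6) = -12

-12


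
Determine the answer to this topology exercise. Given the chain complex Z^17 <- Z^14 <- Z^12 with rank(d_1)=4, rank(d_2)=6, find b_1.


rank H_k = rank(ker d_k) - rank(im d_{k+1}).
rank(ker d_1) = rank(C_1) - rank(d_1) = 14 - 4 = 10.
rank(im d_{1+1}) = 6.
rank H_1 = 10 - 6 = 4

4


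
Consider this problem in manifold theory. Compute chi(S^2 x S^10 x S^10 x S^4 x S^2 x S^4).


chi is multiplicative: chi(X x Y) = chi(X) chi(Y).
Each even-dim sphere has chi = 2. There are 6 factors.
chi = 2^6 = 64

64


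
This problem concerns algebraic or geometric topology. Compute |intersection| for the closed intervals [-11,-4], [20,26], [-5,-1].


Intersection = [max(a_i), min(b_i)] = [20, -4].
Since 20 > -4, the intersection is empty.
Length = 0

0


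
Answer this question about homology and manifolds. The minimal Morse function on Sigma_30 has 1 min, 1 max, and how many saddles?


A perfect Morse function has m_k = b_k.
For Sigma_30: b_0=1, b_1=2g=60, b_2=1.
Saddles m_1 = 2g = 60

60


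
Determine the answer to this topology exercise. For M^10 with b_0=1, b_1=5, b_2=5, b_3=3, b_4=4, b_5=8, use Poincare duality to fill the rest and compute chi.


By Poincare duality b_k = b_{10-k}, so full Betti numbers: b_0=1, b_1=5, b_2=5, b_3=3, b_4=4, b_5=8, b_6=4, b_7=3, b_8=5, b_9=5, b_10=1.
chi = sum (-1)^k b_k = -4

-4


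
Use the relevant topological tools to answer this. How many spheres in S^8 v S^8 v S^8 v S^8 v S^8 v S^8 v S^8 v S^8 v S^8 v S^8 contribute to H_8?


For a wedge of spheres, H_k (k>0) is free on one generator per sphere of dimension k.
Spheres of dimension 8: count = 10.
b_8 = 10

10


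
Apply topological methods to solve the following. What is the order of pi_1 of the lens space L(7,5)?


pi_1(L(p,q)) = Z/pZ for any q coprime to p.
|pi_1(L(7,5))| = 7

7


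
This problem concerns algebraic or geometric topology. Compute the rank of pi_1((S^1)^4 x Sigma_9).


pi_1(A x B) = pi_1(A) x pi_1(B); rank of abelianization = b_1.
b_1(T^4) = 4, b_1(Sigma_9) = 2*9 = 18.
b_1(product) = 4 + 18 = 22

22


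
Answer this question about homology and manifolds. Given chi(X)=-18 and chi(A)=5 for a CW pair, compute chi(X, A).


Relative Euler characteristic: chi(X, A) = chi(X) - chi(A).
= -18 - (5) = -23

-23


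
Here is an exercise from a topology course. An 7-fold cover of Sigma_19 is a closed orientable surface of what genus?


For an n-sheeted cover: chi(E) = n * chi(B).
chi(Sigma_19) = 2 - 2*19 = -36.
chi(E) = 7 * (-36) = -252.
genus(E) = (2 - chi(E))/2 = (2 - (-252))/2 = 254/2 = 127

127


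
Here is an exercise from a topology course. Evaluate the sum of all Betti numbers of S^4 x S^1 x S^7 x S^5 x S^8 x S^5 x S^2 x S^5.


Total Betti number is multiplicative under products.
Each S^d (d>=1) has total Betti number 2.
There are 8 sphere factors.
Total = 2^8 = 256

256


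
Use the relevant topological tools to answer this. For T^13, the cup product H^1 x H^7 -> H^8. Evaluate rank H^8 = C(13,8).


Cup product: H^p x H^q -> H^{p+q}; here p+q = 1+7 = 8.
rank H^k(T^n) = C(n,k).
C(13,8) = 1287

1287


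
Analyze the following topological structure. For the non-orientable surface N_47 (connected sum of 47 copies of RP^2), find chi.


For a non-orientable closed surface with k crosscaps: chi = 2 - k.
Here k = 47.
chi = 2 - 47 = -45

-45


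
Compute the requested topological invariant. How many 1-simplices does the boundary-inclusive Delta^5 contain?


Delta^5 has 5+1 vertices. A 1-face is a choice of 1+1 vertices.
f_1 = C(5+1, 1+1) = C(6,2) = 15

15


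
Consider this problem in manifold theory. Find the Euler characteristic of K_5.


K_5: V = 5, E = C(5,2) = 10.
chi = V - E = 5 - 10 = -5

-5


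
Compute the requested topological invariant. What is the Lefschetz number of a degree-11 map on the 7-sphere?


On S^7: L(f) = tr(f_0*) + (-1)^7 tr(f_7*) = 1 + (-1)^7 * deg(f).
L(f) = 1 + (-1)^7 * 11 = 1 + -11 = -10

-10


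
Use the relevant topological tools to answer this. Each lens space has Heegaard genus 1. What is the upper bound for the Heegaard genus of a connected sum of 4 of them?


Heegaard genus satisfies g(A#B) <= g(A) + g(B).
Each lens space has g = 1.
Upper bound: 4 * 1 = 4

4


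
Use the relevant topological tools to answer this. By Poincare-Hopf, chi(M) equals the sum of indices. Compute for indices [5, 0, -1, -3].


Poincare-Hopf: chi(M) = sum of indices of zeros.
chi = (5) + (0) + (-1) + (-3) = 1

1


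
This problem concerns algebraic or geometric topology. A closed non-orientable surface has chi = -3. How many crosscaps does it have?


chi = 2 - k for closed non-orientable surfaces with k crosscaps.
-3 = 2 - k
k = 2 - (-3) = 5

5


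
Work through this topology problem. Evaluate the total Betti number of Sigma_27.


For Sigma_27: b_0 = 1, b_1 = 2g = 54, b_2 = 1.
Total = 1 + 54 + 1 = 56

56


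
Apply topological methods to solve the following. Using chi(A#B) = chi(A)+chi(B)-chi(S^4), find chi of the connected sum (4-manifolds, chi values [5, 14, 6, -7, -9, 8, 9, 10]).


For n-manifolds: chi(A#B) = chi(A) + chi(B) - chi(S^4).
chi(S^4) = 1 + (-1)^4 = 2.
chi(#) = (sum chi_i) - (8-1)*chi(S^4) = 36 - 7*2 = 22

22


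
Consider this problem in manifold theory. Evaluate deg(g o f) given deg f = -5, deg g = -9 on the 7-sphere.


Degree is multiplicative under composition: deg(g o f) = deg(g) * deg(f).
= -9 * -5 = 45

45


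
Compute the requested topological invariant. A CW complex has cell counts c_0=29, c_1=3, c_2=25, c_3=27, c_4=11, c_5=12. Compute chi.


chi = sum_k (-1)^k c_k.
= (-1)^0*29 + (-1)^1*3 + (-1)^2*25 + (-1)^3*27 + (-1)^4*11 + (-1)^5*12
= (29) + (-3) + (25) + (-27) + (11) + (-12)
= 23

23


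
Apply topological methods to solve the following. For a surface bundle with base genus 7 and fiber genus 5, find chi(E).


For a fiber bundle F -> E -> B (with CW structure): chi(E) = chi(B) * chi(F).
chi(Sigma_7) = -12, chi(Sigma_5) = -8.
chi(E) = (-12) * (-8) = 96

96


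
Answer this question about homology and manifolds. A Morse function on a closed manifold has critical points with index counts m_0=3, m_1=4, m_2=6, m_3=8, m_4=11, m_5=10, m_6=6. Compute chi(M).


Morse theory: chi(M) = sum_k (-1)^k m_k where m_k = #(index-k critical points).
= (3) + (-4) + (6) + (-8) + (11) + (-10) + (6) = 4

4


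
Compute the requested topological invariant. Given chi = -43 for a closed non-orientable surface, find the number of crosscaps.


chi = 2 - k for closed non-orientable surfaces with k crosscaps.
-43 = 2 - k
k = 2 - (-43) = 45

45


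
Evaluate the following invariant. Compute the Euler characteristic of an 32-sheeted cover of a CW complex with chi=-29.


For a finite covering: chi(E) = (number of sheets) * chi(B).
chi(E) = 32 * (-29) = -928

-928


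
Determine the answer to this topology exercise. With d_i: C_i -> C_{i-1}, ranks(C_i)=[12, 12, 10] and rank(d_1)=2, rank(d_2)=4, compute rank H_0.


rank H_k = rank(ker d_k) - rank(im d_{k+1}).
rank(ker d_0) = rank(C_0) - rank(d_0) = 12 - 0 = 12.
rank(im d_{0+1}) = 2.
rank H_0 = 12 - 2 = 10

10


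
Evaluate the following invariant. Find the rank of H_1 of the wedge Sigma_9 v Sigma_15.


For a wedge: H_1(A v B) = H_1(A) + H_1(B).
b_1(Sigma_9) = 18, b_1(Sigma_15) = 30.
b_1 = 18 + 30 = 48

48


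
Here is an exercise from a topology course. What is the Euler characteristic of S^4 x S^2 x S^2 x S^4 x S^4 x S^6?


chi is multiplicative: chi(X x Y) = chi(X) chi(Y).
Each even-dim sphere has chi = 2. There are 6 factors.
chi = 2^6 = 64

64


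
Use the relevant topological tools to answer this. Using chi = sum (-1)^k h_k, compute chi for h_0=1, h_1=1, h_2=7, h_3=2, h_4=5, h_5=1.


Handles of index k contribute (-1)^k to chi (same as CW cells).
chi = (1) + (-1) + (7) + (-2) + (5) + (-1) = 9

9


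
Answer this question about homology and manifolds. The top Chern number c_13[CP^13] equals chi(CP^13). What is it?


For any closed oriented manifold, <e(TM),[M]> = chi(M).
chi(CP^13) = 13+1 = 14

14


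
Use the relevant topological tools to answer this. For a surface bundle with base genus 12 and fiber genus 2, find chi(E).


For a fiber bundle F -> E -> B (with CW structure): chi(E) = chi(B) * chi(F).
chi(Sigma_12) = -22, chi(Sigma_2) = -2.
chi(E) = (-22) * (-2) = 44

44


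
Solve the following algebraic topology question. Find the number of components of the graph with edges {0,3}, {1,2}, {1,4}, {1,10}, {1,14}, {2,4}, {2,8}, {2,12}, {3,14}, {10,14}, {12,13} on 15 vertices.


Run DFS/union-find over 15 vertices.
V = 15, E = 11.
Number of components = 6

6


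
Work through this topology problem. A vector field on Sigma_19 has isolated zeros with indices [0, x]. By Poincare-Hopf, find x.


Poincare-Hopf: sum of indices = chi(M).
chi(Sigma_19) = 2 - 2*19 = -36.
Sum of known indices = 0.
x = chi - (sum known) = -36 - (0) = -36

-36


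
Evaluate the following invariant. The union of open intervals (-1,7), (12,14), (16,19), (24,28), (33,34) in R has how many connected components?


Sort and merge overlapping open intervals.
Merged: (-1,7), (12,14), (16,19), (24,28), (33,34).
Number of components = 5

5


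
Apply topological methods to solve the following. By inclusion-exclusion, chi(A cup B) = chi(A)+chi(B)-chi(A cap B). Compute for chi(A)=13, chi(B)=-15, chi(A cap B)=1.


chi(A cup B) = chi(A) + chi(B) - chi(A cap B)
= 13 + (-15) - (1)
= -3

-3


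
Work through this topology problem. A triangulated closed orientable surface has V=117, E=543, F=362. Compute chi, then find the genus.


chi = V - E + F = 117 - 543 + 362 = -64
For orientable closed surface: chi = 2 - 2g, so g = (2 - chi)/2.
g = (2 - (-64)) / 2 = 66 / 2 = 33

33
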